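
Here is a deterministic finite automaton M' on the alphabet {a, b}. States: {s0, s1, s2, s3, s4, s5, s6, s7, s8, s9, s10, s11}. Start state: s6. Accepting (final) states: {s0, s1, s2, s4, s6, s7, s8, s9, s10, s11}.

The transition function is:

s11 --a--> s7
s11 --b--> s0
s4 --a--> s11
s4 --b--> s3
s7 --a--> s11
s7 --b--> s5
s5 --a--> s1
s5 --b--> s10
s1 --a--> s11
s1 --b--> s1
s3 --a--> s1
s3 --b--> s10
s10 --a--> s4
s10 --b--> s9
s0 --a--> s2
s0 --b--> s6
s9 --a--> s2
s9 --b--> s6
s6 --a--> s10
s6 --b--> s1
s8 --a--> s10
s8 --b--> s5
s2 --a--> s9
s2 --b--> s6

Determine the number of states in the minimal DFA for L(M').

5

Reachable states from the start: {s0,s1,s2,s3,s4,s5,s6,s7,s9,s10,s11}. Unreachable: {s8} — drop them.
Start with accepting vs non-accepting: {s0,s1,s2,s4,s6,s7,s9,s10,s11} | {s3,s5}.
Refine {s0,s1,s2,s4,s6,s7,s9,s10,s11} on symbol b: members go to different blocks, giving {s0,s1,s2,s6,s9,s10,s11} and {s4,s7}.
Split {s0,s1,s2,s6,s9,s10,s11} by δ(·,a) → {s0,s1,s2,s6,s9} and {s10,s11}.
On input a, block {s0,s1,s2,s6,s9} splits into {s0,s2,s9} and {s1,s6}.
No further refinement is possible. Final partition (5 blocks): {s0,s2,s9} | {s3,s5} | {s4,s7} | {s10,s11} | {s1,s6}.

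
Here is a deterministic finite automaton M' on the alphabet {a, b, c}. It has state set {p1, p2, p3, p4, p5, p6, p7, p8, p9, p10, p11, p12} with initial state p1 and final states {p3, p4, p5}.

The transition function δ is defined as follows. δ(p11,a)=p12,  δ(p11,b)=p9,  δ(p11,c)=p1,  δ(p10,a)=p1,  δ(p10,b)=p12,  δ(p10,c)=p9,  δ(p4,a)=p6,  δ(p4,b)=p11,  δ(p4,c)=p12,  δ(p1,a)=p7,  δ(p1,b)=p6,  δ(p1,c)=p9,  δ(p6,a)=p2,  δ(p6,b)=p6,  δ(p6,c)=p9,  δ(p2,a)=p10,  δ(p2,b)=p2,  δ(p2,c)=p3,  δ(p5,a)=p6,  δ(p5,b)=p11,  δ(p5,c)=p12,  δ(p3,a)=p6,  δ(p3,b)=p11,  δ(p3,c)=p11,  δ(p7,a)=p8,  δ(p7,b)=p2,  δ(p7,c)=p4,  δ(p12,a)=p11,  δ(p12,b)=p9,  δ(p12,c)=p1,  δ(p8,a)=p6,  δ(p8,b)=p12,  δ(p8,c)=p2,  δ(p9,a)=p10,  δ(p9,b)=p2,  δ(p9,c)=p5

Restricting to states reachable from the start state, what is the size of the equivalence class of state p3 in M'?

3

P0 = {p3,p4,p5} | {p1,p2,p6,p7,p8,p9,p10,p11,p12}.
On input c, block {p1,p2,p6,p7,p8,p9,p10,p11,p12} splits into {p1,p6,p8,p10,p11,p12} and {p2,p7,p9}.
On input a, block {p1,p6,p8,p10,p11,p12} splits into {p8,p10,p11,p12} and {p1,p6}.
Refine {p8,p10,p11,p12} on symbol a: members go to different blocks, giving {p8,p10} and {p11,p12}.
Stable partition: {p3,p4,p5} | {p8,p10} | {p2,p7,p9} | {p1,p6} | {p11,p12} — 5 equivalence classes.
State p3 belongs to the block {p3,p4,p5}, which has 3 states.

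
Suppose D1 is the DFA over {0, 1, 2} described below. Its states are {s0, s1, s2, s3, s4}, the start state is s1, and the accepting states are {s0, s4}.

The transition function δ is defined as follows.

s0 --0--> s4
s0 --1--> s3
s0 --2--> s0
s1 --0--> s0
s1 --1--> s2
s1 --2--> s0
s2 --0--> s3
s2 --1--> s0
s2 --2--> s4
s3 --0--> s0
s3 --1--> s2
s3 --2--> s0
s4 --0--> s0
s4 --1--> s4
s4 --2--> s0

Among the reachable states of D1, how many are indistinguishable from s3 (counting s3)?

Every state is reachable, so we keep all 5.
Initial partition by acceptance: {s0,s4} | {s1,s2,s3}.
Split {s0,s4} by δ(·,1) → {s0} and {s4}.
On input 0, block {s1,s2,s3} splits into {s1,s3} and {s2}.
No further refinement is possible. Final partition (4 blocks): {s0} | {s1,s3} | {s4} | {s2}.
State s3 belongs to the block {s1,s3}, which has 2 states.

2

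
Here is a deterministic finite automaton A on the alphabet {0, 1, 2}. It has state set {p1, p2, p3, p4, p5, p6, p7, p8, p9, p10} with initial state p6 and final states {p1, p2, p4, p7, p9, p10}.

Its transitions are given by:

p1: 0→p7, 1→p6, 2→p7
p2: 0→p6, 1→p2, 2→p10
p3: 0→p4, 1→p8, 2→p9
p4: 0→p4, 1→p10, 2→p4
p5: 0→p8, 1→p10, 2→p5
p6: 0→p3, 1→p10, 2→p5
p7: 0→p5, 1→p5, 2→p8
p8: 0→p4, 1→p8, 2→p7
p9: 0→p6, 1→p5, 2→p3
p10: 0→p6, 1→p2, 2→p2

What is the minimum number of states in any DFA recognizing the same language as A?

Reachable states from the start: {p2,p3,p4,p5,p6,p7,p8,p9,p10}. Unreachable: {p1} — drop them.
Initial partition by acceptance: {p2,p4,p7,p9,p10} | {p3,p5,p6,p8}.
On input 0, block {p2,p4,p7,p9,p10} splits into {p2,p7,p9,p10} and {p4}.
On input 1, block {p2,p7,p9,p10} splits into {p2,p10} and {p7,p9}.
On input 0, block {p3,p5,p6,p8} splits into {p3,p8} and {p5,p6}.
The partition is now stable with 5 blocks: {p2,p10} | {p3,p8} | {p4} | {p7,p9} | {p5,p6}.

5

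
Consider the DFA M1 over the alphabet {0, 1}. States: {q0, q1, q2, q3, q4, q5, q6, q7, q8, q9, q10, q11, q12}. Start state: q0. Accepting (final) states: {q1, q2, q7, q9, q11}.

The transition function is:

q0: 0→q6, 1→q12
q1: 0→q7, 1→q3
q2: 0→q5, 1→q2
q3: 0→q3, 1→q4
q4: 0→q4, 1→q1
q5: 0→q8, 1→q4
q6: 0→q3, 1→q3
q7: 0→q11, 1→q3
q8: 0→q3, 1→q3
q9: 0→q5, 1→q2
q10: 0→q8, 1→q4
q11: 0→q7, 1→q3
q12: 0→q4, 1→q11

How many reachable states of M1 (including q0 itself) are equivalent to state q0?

1

States {q2,q5,q8,q9,q10} cannot be reached from the start state, so discard them.
P0 = {q1,q7,q11} | {q0,q3,q4,q6,q12}.
Split {q0,q3,q4,q6,q12} by δ(·,1) → {q0,q3,q6} and {q4,q12}.
On input 1, block {q0,q3,q6} splits into {q0,q3} and {q6}.
Split {q0,q3} by δ(·,0) → {q0} and {q3}.
Stable partition: {q1,q7,q11} | {q0} | {q4,q12} | {q6} | {q3} — 5 equivalence classes.
State q0 belongs to the block {q0}, which has 1 states.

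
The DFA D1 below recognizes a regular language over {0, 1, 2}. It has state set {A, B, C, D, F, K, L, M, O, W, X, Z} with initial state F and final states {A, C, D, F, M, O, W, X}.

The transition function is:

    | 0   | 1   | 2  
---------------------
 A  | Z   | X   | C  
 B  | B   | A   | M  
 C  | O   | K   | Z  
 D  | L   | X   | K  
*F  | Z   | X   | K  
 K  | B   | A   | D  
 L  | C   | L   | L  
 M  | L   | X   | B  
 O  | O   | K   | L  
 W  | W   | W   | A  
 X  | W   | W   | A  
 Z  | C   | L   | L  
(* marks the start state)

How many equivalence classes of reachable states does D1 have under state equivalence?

Every state is reachable, so we keep all 12.
Initial partition by acceptance: {A,C,D,F,M,O,W,X} | {B,K,L,Z}.
On input 0, block {A,C,D,F,M,O,W,X} splits into {C,O,W,X} and {A,D,F,M}.
Split {C,O,W,X} by δ(·,1) → {C,O} and {W,X}.
Split {B,K,L,Z} by δ(·,0) → {L,Z} and {B,K}.
Refine {A,D,F,M} on symbol 2: members go to different blocks, giving {D,F,M} and {A}.
Stable partition: {C,O} | {L,Z} | {D,F,M} | {W,X} | {B,K} | {A} — 6 equivalence classes.

6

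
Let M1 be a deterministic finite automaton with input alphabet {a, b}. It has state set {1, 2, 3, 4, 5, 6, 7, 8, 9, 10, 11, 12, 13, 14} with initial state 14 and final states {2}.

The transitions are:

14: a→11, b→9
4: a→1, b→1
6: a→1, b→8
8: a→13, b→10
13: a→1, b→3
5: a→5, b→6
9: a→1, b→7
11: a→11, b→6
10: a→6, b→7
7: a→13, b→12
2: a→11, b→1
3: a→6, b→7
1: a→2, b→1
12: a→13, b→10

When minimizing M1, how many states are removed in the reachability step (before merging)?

No path from 14 leads to 4, 5; the other 12 states are all reachable.

2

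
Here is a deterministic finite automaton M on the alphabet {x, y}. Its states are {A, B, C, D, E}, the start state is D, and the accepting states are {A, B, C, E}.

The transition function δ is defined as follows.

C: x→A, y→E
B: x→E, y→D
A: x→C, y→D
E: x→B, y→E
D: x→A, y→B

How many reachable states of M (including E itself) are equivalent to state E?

Initial partition by acceptance: {A,B,C,E} | {D}.
Split {A,B,C,E} by δ(·,y) → {A,B} and {C,E}.
No further refinement is possible. Final partition (3 blocks): {A,B} | {D} | {C,E}.
State E belongs to the block {C,E}, which has 2 states.

2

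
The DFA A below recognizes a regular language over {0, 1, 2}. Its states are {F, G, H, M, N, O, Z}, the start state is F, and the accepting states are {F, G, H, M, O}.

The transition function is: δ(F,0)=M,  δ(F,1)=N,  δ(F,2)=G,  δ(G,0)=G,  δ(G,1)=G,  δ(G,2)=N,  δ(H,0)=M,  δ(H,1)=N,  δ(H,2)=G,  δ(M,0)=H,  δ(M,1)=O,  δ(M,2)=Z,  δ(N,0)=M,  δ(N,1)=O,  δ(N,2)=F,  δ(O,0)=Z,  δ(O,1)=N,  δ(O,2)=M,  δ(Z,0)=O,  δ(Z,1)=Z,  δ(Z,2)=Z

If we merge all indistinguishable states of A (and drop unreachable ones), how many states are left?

Initial partition by acceptance: {F,G,H,M,O} | {N,Z}.
Refine {F,G,H,M,O} on symbol 0: members go to different blocks, giving {F,G,H,M} and {O}.
On input 1, block {F,G,H,M} splits into {F,H} and {G} and {M}.
On input 0, block {N,Z} splits into {N} and {Z}.
Stable partition: {F,H} | {N} | {O} | {G} | {M} | {Z} — 6 equivalence classes.

6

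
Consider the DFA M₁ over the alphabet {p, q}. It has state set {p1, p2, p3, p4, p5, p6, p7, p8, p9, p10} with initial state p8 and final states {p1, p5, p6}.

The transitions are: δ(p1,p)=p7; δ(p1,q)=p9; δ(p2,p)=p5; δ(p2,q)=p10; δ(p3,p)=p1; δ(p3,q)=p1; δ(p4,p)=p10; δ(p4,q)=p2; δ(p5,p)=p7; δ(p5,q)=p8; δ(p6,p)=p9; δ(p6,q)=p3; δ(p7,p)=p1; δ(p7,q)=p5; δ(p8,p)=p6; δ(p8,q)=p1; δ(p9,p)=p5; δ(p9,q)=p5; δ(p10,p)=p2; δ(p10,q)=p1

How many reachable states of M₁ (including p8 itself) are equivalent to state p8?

4

Reachable states from the start: {p1,p3,p5,p6,p7,p8,p9}. Unreachable: {p2,p4,p10} — drop them.
Initial partition by acceptance: {p1,p5,p6} | {p3,p7,p8,p9}.
The partition is now stable with 2 blocks: {p1,p5,p6} | {p3,p7,p8,p9}.
State p8 belongs to the block {p3,p7,p8,p9}, which has 4 states.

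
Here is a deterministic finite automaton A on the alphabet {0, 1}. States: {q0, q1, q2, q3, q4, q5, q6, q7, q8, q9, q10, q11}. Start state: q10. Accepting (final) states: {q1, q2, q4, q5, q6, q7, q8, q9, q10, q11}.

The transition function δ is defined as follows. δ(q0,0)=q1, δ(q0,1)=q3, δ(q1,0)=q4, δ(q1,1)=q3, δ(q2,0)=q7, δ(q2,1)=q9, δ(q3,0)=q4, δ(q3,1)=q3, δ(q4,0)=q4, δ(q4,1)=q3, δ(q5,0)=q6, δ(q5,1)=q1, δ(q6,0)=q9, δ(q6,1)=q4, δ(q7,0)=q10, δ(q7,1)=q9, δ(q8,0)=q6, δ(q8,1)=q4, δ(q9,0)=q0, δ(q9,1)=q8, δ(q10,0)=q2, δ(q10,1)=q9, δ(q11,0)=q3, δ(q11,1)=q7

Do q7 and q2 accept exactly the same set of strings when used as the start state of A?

Yes

Reachable states from the start: {q0,q1,q2,q3,q4,q6,q7,q8,q9,q10}. Unreachable: {q5,q11} — drop them.
Start with accepting vs non-accepting: {q1,q2,q4,q6,q7,q8,q9,q10} | {q0,q3}.
Split {q1,q2,q4,q6,q7,q8,q9,q10} by δ(·,0) → {q1,q2,q4,q6,q7,q8,q10} and {q9}.
Split {q1,q2,q4,q6,q7,q8,q10} by δ(·,0) → {q1,q2,q4,q7,q8,q10} and {q6}.
On input 0, block {q1,q2,q4,q7,q8,q10} splits into {q1,q2,q4,q7,q10} and {q8}.
Refine {q1,q2,q4,q7,q10} on symbol 1: members go to different blocks, giving {q2,q7,q10} and {q1,q4}.
Stable partition: {q2,q7,q10} | {q0,q3} | {q9} | {q6} | {q8} | {q1,q4} — 6 equivalence classes.
q7 and q2 lie in the same block of the stable partition, so they are equivalent — no string distinguishes them.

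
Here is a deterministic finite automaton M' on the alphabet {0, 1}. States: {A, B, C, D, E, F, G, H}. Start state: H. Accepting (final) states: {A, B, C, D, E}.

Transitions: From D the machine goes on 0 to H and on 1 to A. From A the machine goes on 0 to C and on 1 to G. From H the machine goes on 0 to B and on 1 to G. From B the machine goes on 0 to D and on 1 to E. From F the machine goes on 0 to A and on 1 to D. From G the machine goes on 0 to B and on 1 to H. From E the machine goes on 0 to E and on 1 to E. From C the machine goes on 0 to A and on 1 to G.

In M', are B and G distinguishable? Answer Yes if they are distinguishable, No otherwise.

Yes

States {F} cannot be reached from the start state, so discard them.
Start with accepting vs non-accepting: {A,B,C,D,E} | {G,H}.
Split {A,B,C,D,E} by δ(·,0) → {A,B,C,E} and {D}.
Split {A,B,C,E} by δ(·,0) → {A,C,E} and {B}.
Refine {A,C,E} on symbol 1: members go to different blocks, giving {A,C} and {E}.
Stable partition: {A,C} | {G,H} | {D} | {B} | {E} — 5 equivalence classes.
B and G end up in different blocks, so they are distinguishable. For instance, the string 'ε' is accepted from only B.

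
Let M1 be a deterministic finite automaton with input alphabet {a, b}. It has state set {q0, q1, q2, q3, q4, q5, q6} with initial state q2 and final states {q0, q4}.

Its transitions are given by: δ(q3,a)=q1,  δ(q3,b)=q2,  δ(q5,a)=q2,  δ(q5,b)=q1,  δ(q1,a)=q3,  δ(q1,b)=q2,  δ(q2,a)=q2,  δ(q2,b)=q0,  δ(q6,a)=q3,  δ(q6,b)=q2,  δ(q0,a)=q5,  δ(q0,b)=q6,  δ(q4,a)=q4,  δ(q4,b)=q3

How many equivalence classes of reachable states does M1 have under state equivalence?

First remove the unreachable states {q4}; 6 states remain.
P0 = {q0} | {q1,q2,q3,q5,q6}.
On input b, block {q1,q2,q3,q5,q6} splits into {q1,q3,q5,q6} and {q2}.
On input a, block {q1,q3,q5,q6} splits into {q1,q3,q6} and {q5}.
Stable partition: {q0} | {q1,q3,q6} | {q2} | {q5} — 4 equivalence classes.

4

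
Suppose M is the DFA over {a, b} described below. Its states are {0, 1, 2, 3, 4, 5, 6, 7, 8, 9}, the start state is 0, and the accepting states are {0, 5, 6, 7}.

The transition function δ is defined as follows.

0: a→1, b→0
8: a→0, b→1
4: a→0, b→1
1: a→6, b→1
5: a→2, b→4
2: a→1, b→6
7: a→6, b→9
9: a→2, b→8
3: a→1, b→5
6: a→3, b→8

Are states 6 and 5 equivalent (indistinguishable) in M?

First remove the unreachable states {7,9}; 8 states remain.
P0 = {0,5,6} | {1,2,3,4,8}.
Split {0,5,6} by δ(·,b) → {5,6} and {0}.
On input a, block {1,2,3,4,8} splits into {2,3} and {4,8} and {1}.
Stable partition: {5,6} | {2,3} | {0} | {4,8} | {1} — 5 equivalence classes.
6 and 5 lie in the same block of the stable partition, so they are equivalent — no string distinguishes them.

Yes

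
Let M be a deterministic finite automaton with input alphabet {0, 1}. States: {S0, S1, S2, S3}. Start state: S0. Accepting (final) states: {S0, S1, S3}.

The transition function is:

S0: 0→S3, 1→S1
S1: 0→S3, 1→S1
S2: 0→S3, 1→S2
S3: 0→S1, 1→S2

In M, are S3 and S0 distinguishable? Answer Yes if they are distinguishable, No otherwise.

P0 = {S0,S1,S3} | {S2}.
On input 1, block {S0,S1,S3} splits into {S0,S1} and {S3}.
No further refinement is possible. Final partition (3 blocks): {S0,S1} | {S2} | {S3}.
S3 and S0 end up in different blocks, so they are distinguishable. For instance, the string '1' is accepted from only S0.

Yes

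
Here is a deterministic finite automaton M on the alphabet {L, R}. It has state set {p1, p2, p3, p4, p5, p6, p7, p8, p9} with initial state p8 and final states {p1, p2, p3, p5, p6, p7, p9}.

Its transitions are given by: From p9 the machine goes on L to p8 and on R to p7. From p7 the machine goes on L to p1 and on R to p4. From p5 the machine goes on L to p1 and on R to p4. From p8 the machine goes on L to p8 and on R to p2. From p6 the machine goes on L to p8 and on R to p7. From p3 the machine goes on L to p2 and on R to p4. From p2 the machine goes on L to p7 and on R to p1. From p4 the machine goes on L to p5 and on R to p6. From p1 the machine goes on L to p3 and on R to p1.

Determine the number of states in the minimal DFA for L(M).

5

Reachable states from the start: {p1,p2,p3,p4,p5,p6,p7,p8}. Unreachable: {p9} — drop them.
Initial partition by acceptance: {p1,p2,p3,p5,p6,p7} | {p4,p8}.
Split {p1,p2,p3,p5,p6,p7} by δ(·,L) → {p1,p2,p3,p5,p7} and {p6}.
Split {p1,p2,p3,p5,p7} by δ(·,R) → {p3,p5,p7} and {p1,p2}.
Split {p4,p8} by δ(·,L) → {p4} and {p8}.
The partition is now stable with 5 blocks: {p3,p5,p7} | {p4} | {p6} | {p1,p2} | {p8}.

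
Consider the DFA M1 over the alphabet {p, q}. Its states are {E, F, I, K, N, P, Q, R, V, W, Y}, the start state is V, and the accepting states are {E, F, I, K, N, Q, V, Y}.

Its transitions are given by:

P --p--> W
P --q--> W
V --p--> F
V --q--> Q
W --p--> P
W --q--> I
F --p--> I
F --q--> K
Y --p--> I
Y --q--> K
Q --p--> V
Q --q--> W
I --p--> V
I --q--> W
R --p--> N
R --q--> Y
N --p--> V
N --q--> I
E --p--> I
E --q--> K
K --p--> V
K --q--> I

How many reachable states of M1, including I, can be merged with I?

2

First remove the unreachable states {E,N,R,Y}; 7 states remain.
P0 = {F,I,K,Q,V} | {P,W}.
On input q, block {F,I,K,Q,V} splits into {F,K,V} and {I,Q}.
Refine {F,K,V} on symbol p: members go to different blocks, giving {K,V} and {F}.
On input p, block {K,V} splits into {V} and {K}.
On input q, block {P,W} splits into {P} and {W}.
The partition is now stable with 6 blocks: {V} | {P} | {I,Q} | {F} | {K} | {W}.
The equivalence class containing I is {I,Q}, of size 2.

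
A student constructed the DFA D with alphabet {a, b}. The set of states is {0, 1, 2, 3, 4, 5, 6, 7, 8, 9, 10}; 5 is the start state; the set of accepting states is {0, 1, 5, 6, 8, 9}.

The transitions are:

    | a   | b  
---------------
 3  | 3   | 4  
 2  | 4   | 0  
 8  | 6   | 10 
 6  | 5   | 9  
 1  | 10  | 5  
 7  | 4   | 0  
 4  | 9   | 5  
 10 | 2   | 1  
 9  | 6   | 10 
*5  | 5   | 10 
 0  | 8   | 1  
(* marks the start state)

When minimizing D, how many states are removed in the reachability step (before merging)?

BFS from 5 reaches {0, 1, 2, 4, 5, 6, 8, 9, 10}; the 2 state(s) 3, 7 are never visited.

2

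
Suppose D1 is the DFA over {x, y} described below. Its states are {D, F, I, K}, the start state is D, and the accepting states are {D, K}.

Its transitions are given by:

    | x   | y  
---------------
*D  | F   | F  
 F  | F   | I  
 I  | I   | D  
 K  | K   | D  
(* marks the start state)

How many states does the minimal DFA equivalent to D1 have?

3

Reachable states from the start: {D,F,I}. Unreachable: {K} — drop them.
P0 = {D} | {F,I}.
On input y, block {F,I} splits into {I} and {F}.
Stable partition: {D} | {I} | {F} — 3 equivalence classes.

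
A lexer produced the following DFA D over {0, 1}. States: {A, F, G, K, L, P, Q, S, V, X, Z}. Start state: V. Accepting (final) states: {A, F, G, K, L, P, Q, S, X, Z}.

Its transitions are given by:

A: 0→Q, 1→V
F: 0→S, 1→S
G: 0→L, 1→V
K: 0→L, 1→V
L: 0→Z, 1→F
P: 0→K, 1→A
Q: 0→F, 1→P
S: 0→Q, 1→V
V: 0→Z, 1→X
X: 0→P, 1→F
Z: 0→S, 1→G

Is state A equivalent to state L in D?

No

Initial partition by acceptance: {A,F,G,K,L,P,Q,S,X,Z} | {V}.
Split {A,F,G,K,L,P,Q,S,X,Z} by δ(·,1) → {F,L,P,Q,X,Z} and {A,G,K,S}.
Refine {F,L,P,Q,X,Z} on symbol 0: members go to different blocks, giving {F,P,Z} and {L,Q,X}.
The partition is now stable with 4 blocks: {F,P,Z} | {V} | {A,G,K,S} | {L,Q,X}.
A and L end up in different blocks, so they are distinguishable. For instance, the string '1' is accepted from only L.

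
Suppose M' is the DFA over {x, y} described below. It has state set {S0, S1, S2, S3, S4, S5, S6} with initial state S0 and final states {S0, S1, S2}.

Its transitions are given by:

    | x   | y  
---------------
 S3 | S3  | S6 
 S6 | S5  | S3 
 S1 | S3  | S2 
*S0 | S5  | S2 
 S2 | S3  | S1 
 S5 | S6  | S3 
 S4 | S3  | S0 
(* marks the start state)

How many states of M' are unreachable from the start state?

1

Starting at S0 and following transitions, the reachable set is {S0, S1, S2, S3, S5, S6}. That leaves S4 unreachable — 1 in total.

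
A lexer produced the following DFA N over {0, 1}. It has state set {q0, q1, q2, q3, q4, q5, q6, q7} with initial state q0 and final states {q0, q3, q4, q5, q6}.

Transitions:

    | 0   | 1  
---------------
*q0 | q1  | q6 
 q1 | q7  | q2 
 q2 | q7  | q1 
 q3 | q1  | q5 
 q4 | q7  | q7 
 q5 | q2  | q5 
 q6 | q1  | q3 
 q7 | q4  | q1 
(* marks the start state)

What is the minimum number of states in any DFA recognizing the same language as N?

4

Start with accepting vs non-accepting: {q0,q3,q4,q5,q6} | {q1,q2,q7}.
On input 1, block {q0,q3,q4,q5,q6} splits into {q0,q3,q5,q6} and {q4}.
Refine {q1,q2,q7} on symbol 0: members go to different blocks, giving {q1,q2} and {q7}.
Stable partition: {q0,q3,q5,q6} | {q1,q2} | {q4} | {q7} — 4 equivalence classes.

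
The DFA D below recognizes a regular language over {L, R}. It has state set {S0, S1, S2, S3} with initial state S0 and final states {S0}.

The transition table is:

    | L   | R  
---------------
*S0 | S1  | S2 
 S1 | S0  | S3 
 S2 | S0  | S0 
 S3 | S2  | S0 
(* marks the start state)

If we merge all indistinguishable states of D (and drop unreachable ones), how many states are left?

Initial partition by acceptance: {S0} | {S1,S2,S3}.
On input L, block {S1,S2,S3} splits into {S1,S2} and {S3}.
Refine {S1,S2} on symbol R: members go to different blocks, giving {S1} and {S2}.
No further refinement is possible. Final partition (4 blocks): {S0} | {S1} | {S3} | {S2}.

4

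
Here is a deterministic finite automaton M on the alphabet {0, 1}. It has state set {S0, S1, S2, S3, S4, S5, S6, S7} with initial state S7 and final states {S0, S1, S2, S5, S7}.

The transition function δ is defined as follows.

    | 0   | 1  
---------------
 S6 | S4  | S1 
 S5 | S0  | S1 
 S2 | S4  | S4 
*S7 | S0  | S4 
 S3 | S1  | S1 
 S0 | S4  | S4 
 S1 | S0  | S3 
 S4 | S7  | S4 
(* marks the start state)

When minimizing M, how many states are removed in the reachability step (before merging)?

5

BFS from S7 reaches {S0, S4, S7}; the 5 state(s) S1, S2, S3, S5, S6 are never visited.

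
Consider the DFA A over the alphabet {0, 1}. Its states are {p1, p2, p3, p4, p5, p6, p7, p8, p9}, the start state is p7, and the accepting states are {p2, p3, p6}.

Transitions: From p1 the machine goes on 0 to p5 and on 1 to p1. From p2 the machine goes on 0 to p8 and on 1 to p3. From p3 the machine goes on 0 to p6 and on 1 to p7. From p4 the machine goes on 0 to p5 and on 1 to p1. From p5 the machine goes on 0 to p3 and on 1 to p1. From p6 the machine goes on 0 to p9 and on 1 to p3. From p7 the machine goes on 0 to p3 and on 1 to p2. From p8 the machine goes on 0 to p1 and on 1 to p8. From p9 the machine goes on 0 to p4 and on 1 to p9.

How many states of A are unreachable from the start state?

0

Exploring from p7, all states are eventually visited, so none are unreachable.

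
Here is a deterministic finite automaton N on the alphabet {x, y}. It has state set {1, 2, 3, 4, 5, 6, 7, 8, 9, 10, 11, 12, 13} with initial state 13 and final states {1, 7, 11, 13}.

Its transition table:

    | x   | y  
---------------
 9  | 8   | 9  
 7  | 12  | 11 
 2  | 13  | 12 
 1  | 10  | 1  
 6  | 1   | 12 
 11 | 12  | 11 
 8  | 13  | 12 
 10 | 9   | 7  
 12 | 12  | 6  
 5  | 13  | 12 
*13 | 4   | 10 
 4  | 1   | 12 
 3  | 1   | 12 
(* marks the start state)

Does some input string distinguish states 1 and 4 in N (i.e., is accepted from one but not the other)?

Yes

Reachable states from the start: {1,4,6,7,8,9,10,11,12,13}. Unreachable: {2,3,5} — drop them.
Initial partition by acceptance: {1,7,11,13} | {4,6,8,9,10,12}.
On input y, block {1,7,11,13} splits into {1,7,11} and {13}.
On input x, block {4,6,8,9,10,12} splits into {9,10,12} and {4,6} and {8}.
Split {9,10,12} by δ(·,x) → {10,12} and {9}.
Split {10,12} by δ(·,x) → {10} and {12}.
Split {1,7,11} by δ(·,x) → {7,11} and {1}.
The partition is now stable with 8 blocks: {7,11} | {10} | {13} | {4,6} | {8} | {9} | {12} | {1}.
1 and 4 end up in different blocks, so they are distinguishable. For instance, the string 'ε' is accepted from only 1.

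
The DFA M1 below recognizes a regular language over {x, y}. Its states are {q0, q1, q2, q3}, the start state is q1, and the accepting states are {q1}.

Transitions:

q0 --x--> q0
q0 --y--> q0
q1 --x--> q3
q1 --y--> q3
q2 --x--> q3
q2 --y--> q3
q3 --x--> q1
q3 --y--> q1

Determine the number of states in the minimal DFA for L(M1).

2

First remove the unreachable states {q0,q2}; 2 states remain.
Start with accepting vs non-accepting: {q1} | {q3}.
No further refinement is possible. Final partition (2 blocks): {q1} | {q3}.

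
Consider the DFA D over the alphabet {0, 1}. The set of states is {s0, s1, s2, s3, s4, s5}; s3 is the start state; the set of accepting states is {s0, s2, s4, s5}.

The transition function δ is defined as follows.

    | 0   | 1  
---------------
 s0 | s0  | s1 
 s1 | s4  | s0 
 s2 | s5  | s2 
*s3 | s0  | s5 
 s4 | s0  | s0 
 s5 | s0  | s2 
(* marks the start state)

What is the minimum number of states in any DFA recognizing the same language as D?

Every state is reachable, so we keep all 6.
Initial partition by acceptance: {s0,s2,s4,s5} | {s1,s3}.
Refine {s0,s2,s4,s5} on symbol 1: members go to different blocks, giving {s2,s4,s5} and {s0}.
Refine {s2,s4,s5} on symbol 0: members go to different blocks, giving {s4,s5} and {s2}.
On input 1, block {s4,s5} splits into {s4} and {s5}.
Split {s1,s3} by δ(·,0) → {s1} and {s3}.
The partition is now stable with 6 blocks: {s4} | {s1} | {s0} | {s2} | {s5} | {s3}.

6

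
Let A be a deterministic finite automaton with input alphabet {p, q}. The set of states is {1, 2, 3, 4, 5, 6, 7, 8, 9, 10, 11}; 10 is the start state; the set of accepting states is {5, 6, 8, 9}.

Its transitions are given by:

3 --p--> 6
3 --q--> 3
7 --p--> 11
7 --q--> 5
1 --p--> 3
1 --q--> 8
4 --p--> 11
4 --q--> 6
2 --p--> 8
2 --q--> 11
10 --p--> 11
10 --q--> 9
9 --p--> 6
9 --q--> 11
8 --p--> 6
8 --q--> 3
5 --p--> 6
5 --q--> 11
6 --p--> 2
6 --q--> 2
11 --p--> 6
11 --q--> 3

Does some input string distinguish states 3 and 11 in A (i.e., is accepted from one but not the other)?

No

First remove the unreachable states {1,4,5,7}; 7 states remain.
Initial partition by acceptance: {6,8,9} | {2,3,10,11}.
On input p, block {6,8,9} splits into {8,9} and {6}.
On input p, block {2,3,10,11} splits into {3,11} and {2} and {10}.
The partition is now stable with 5 blocks: {8,9} | {3,11} | {6} | {2} | {10}.
3 and 11 lie in the same block of the stable partition, so they are equivalent — no string distinguishes them.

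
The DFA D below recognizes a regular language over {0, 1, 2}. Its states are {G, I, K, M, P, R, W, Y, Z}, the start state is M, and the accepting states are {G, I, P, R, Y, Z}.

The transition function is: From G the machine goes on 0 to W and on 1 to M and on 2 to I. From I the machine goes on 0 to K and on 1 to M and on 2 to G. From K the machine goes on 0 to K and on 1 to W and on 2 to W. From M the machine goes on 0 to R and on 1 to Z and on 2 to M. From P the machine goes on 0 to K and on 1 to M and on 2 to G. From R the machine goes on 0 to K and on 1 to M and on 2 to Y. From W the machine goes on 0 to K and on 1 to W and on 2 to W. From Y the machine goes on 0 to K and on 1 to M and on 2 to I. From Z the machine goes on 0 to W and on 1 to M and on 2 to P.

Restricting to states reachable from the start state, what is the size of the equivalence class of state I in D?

All states are reachable from the start state.
P0 = {G,I,P,R,Y,Z} | {K,M,W}.
Split {K,M,W} by δ(·,0) → {K,W} and {M}.
The partition is now stable with 3 blocks: {G,I,P,R,Y,Z} | {K,W} | {M}.
State I belongs to the block {G,I,P,R,Y,Z}, which has 6 states.

6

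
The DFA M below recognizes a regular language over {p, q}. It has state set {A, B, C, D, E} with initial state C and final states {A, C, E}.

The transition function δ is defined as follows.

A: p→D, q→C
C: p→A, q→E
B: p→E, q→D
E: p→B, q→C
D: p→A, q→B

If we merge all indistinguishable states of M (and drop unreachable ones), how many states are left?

3

Every state is reachable, so we keep all 5.
Initial partition by acceptance: {A,C,E} | {B,D}.
Refine {A,C,E} on symbol p: members go to different blocks, giving {A,E} and {C}.
No further refinement is possible. Final partition (3 blocks): {A,E} | {B,D} | {C}.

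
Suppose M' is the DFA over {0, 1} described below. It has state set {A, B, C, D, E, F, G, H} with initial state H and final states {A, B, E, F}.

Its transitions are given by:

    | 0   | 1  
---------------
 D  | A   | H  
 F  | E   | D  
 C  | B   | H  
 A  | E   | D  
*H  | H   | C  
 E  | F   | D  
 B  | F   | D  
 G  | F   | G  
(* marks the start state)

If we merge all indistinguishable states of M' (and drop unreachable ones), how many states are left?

3

First remove the unreachable states {G}; 7 states remain.
P0 = {A,B,E,F} | {C,D,H}.
Refine {C,D,H} on symbol 0: members go to different blocks, giving {C,D} and {H}.
The partition is now stable with 3 blocks: {A,B,E,F} | {C,D} | {H}.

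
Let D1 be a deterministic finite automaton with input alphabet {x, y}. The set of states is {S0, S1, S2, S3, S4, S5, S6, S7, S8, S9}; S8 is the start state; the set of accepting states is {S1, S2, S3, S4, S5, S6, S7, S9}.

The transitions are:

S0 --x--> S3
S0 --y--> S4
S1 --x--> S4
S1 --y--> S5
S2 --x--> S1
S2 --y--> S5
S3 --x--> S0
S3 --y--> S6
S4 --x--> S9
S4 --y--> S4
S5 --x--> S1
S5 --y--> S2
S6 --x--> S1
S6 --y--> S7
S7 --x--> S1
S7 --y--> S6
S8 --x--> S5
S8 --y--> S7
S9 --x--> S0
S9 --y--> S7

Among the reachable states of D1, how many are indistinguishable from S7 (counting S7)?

P0 = {S1,S2,S3,S4,S5,S6,S7,S9} | {S0,S8}.
On input x, block {S1,S2,S3,S4,S5,S6,S7,S9} splits into {S1,S2,S4,S5,S6,S7} and {S3,S9}.
Split {S1,S2,S4,S5,S6,S7} by δ(·,x) → {S1,S2,S5,S6,S7} and {S4}.
On input x, block {S1,S2,S5,S6,S7} splits into {S2,S5,S6,S7} and {S1}.
On input x, block {S0,S8} splits into {S0} and {S8}.
The partition is now stable with 6 blocks: {S2,S5,S6,S7} | {S0} | {S3,S9} | {S4} | {S1} | {S8}.
State S7 belongs to the block {S2,S5,S6,S7}, which has 4 states.

4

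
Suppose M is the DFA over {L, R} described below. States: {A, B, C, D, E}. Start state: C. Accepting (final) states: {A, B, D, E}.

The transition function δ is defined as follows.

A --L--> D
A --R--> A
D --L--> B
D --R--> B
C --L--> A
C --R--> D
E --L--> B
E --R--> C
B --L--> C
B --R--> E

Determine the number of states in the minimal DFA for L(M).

Every state is reachable, so we keep all 5.
Start with accepting vs non-accepting: {A,B,D,E} | {C}.
On input L, block {A,B,D,E} splits into {A,D,E} and {B}.
Split {A,D,E} by δ(·,L) → {D,E} and {A}.
Split {D,E} by δ(·,R) → {D} and {E}.
The partition is now stable with 5 blocks: {D} | {C} | {B} | {A} | {E}.

5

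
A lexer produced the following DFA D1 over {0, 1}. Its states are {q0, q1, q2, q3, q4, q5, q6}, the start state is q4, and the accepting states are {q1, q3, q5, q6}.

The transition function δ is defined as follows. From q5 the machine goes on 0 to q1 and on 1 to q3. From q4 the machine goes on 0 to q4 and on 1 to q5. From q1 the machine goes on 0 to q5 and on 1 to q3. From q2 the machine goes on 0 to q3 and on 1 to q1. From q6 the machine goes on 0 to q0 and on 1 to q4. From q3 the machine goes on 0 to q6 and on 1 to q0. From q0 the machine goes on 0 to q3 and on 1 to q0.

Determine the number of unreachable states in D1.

BFS from q4 reaches {q0, q1, q3, q4, q5, q6}; the 1 state(s) q2 are never visited.

1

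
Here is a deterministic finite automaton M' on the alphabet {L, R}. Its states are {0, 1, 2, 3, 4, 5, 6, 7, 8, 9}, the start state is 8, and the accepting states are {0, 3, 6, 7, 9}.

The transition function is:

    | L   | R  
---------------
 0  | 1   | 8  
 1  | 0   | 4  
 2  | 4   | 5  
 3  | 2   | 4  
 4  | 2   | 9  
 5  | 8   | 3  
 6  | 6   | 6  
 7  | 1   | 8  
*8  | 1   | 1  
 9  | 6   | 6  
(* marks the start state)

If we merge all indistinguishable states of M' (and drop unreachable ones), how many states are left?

States {7} cannot be reached from the start state, so discard them.
Start with accepting vs non-accepting: {0,3,6,9} | {1,2,4,5,8}.
Split {0,3,6,9} by δ(·,L) → {0,3} and {6,9}.
Split {1,2,4,5,8} by δ(·,L) → {2,4,5,8} and {1}.
On input L, block {0,3} splits into {0} and {3}.
Split {2,4,5,8} by δ(·,L) → {2,4,5} and {8}.
On input L, block {2,4,5} splits into {2,4} and {5}.
Refine {2,4} on symbol R: members go to different blocks, giving {2} and {4}.
No further refinement is possible. Final partition (8 blocks): {0} | {2} | {6,9} | {1} | {3} | {8} | {5} | {4}.

8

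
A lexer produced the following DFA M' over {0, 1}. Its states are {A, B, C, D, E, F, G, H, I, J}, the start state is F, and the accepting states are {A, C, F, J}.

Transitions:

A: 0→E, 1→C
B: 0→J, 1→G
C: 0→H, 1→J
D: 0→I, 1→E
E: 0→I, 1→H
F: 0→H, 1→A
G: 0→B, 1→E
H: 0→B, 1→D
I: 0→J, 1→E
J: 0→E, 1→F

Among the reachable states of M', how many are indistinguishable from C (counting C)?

Every state is reachable, so we keep all 10.
Start with accepting vs non-accepting: {A,C,F,J} | {B,D,E,G,H,I}.
On input 0, block {B,D,E,G,H,I} splits into {D,E,G,H} and {B,I}.
The partition is now stable with 3 blocks: {A,C,F,J} | {D,E,G,H} | {B,I}.
State C belongs to the block {A,C,F,J}, which has 4 states.

4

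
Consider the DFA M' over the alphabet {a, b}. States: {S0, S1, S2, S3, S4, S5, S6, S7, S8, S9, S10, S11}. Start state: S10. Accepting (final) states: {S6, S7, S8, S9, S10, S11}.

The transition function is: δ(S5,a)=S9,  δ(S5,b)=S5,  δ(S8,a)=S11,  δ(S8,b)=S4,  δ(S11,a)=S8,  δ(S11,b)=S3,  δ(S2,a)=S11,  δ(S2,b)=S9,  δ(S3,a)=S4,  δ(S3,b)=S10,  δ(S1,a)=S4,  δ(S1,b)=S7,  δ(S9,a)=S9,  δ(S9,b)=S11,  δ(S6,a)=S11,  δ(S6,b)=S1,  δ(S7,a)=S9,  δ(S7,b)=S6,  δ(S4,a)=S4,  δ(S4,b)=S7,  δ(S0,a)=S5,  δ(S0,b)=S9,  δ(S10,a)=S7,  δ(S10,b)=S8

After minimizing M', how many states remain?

Reachable states from the start: {S1,S3,S4,S6,S7,S8,S9,S10,S11}. Unreachable: {S0,S2,S5} — drop them.
Initial partition by acceptance: {S6,S7,S8,S9,S10,S11} | {S1,S3,S4}.
Split {S6,S7,S8,S9,S10,S11} by δ(·,b) → {S6,S8,S11} and {S7,S9,S10}.
The partition is now stable with 3 blocks: {S6,S8,S11} | {S1,S3,S4} | {S7,S9,S10}.

3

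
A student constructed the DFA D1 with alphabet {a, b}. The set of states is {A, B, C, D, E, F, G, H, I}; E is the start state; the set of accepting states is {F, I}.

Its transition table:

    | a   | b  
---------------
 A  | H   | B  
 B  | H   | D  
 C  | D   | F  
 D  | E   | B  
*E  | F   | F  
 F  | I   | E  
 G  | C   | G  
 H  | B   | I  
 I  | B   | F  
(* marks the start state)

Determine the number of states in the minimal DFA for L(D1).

6

Reachable states from the start: {B,D,E,F,H,I}. Unreachable: {A,C,G} — drop them.
Start with accepting vs non-accepting: {F,I} | {B,D,E,H}.
Split {F,I} by δ(·,a) → {F} and {I}.
Refine {B,D,E,H} on symbol a: members go to different blocks, giving {B,D,H} and {E}.
Refine {B,D,H} on symbol a: members go to different blocks, giving {B,H} and {D}.
Split {B,H} by δ(·,b) → {B} and {H}.
The partition is now stable with 6 blocks: {F} | {B} | {I} | {E} | {D} | {H}.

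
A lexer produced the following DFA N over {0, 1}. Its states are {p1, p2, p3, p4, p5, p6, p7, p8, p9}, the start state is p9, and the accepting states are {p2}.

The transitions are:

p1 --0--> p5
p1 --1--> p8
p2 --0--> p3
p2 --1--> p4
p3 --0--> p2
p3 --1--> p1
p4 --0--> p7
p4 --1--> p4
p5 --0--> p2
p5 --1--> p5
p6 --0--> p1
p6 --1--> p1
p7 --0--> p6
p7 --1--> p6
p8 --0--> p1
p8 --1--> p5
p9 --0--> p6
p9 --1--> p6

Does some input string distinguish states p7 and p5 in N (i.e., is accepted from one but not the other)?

Yes

Start with accepting vs non-accepting: {p2} | {p1,p3,p4,p5,p6,p7,p8,p9}.
Refine {p1,p3,p4,p5,p6,p7,p8,p9} on symbol 0: members go to different blocks, giving {p1,p4,p6,p7,p8,p9} and {p3,p5}.
Split {p1,p4,p6,p7,p8,p9} by δ(·,0) → {p4,p6,p7,p8,p9} and {p1}.
Refine {p4,p6,p7,p8,p9} on symbol 0: members go to different blocks, giving {p4,p7,p9} and {p6,p8}.
Split {p4,p7,p9} by δ(·,0) → {p7,p9} and {p4}.
Split {p3,p5} by δ(·,1) → {p3} and {p5}.
Split {p6,p8} by δ(·,1) → {p6} and {p8}.
The partition is now stable with 8 blocks: {p2} | {p7,p9} | {p3} | {p1} | {p6} | {p4} | {p5} | {p8}.
p7 and p5 end up in different blocks, so they are distinguishable. For instance, the string '0' is accepted from only p5.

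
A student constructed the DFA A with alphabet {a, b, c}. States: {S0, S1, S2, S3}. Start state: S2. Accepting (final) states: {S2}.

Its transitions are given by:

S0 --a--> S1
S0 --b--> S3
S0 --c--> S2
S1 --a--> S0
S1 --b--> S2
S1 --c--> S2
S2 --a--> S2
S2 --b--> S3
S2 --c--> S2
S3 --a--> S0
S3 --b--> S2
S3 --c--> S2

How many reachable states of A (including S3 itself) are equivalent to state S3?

Every state is reachable, so we keep all 4.
Start with accepting vs non-accepting: {S2} | {S0,S1,S3}.
Split {S0,S1,S3} by δ(·,b) → {S1,S3} and {S0}.
The partition is now stable with 3 blocks: {S2} | {S1,S3} | {S0}.
State S3 belongs to the block {S1,S3}, which has 2 states.

2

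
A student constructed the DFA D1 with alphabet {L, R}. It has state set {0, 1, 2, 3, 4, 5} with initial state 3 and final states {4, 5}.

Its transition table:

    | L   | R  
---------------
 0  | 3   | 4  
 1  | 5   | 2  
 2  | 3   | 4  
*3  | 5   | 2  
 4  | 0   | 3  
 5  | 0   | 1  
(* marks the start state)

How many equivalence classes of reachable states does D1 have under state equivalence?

All states are reachable from the start state.
P0 = {4,5} | {0,1,2,3}.
Refine {0,1,2,3} on symbol L: members go to different blocks, giving {0,2} and {1,3}.
No further refinement is possible. Final partition (3 blocks): {4,5} | {0,2} | {1,3}.

3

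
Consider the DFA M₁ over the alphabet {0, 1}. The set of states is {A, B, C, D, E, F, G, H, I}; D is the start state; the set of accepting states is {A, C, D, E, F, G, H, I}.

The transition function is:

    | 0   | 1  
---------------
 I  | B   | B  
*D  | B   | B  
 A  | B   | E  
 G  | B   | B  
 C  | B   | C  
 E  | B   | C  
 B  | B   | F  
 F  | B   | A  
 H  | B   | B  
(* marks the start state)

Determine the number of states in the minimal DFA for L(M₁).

3

Reachable states from the start: {A,B,C,D,E,F}. Unreachable: {G,H,I} — drop them.
Start with accepting vs non-accepting: {A,C,D,E,F} | {B}.
Split {A,C,D,E,F} by δ(·,1) → {A,C,E,F} and {D}.
Stable partition: {A,C,E,F} | {B} | {D} — 3 equivalence classes.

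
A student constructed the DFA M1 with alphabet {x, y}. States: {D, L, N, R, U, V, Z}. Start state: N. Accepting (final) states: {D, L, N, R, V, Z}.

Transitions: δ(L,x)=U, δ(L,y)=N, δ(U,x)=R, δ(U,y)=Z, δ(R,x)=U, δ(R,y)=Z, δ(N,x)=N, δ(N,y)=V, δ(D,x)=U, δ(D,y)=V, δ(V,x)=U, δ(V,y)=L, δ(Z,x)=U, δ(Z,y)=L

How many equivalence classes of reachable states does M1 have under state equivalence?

5

States {D} cannot be reached from the start state, so discard them.
P0 = {L,N,R,V,Z} | {U}.
Refine {L,N,R,V,Z} on symbol x: members go to different blocks, giving {L,R,V,Z} and {N}.
Split {L,R,V,Z} by δ(·,y) → {R,V,Z} and {L}.
Split {R,V,Z} by δ(·,y) → {V,Z} and {R}.
The partition is now stable with 5 blocks: {V,Z} | {U} | {N} | {L} | {R}.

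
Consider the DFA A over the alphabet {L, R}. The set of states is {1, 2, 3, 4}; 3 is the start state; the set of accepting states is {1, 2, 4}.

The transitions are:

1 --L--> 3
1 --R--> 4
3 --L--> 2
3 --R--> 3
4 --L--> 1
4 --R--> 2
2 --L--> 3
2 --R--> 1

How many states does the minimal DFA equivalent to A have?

4

P0 = {1,2,4} | {3}.
Refine {1,2,4} on symbol L: members go to different blocks, giving {1,2} and {4}.
On input R, block {1,2} splits into {1} and {2}.
Stable partition: {1} | {3} | {4} | {2} — 4 equivalence classes.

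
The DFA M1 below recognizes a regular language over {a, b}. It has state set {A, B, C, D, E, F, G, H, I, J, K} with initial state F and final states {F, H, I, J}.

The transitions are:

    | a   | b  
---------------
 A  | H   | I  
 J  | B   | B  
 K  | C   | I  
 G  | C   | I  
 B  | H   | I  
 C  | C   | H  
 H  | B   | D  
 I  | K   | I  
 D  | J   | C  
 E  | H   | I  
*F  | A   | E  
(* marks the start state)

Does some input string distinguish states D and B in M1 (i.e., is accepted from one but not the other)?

Yes

States {G} cannot be reached from the start state, so discard them.
Start with accepting vs non-accepting: {F,H,I,J} | {A,B,C,D,E,K}.
Refine {F,H,I,J} on symbol b: members go to different blocks, giving {F,H,J} and {I}.
Split {A,B,C,D,E,K} by δ(·,a) → {A,B,D,E} and {C,K}.
On input b, block {A,B,D,E} splits into {A,B,E} and {D}.
Split {F,H,J} by δ(·,b) → {F,J} and {H}.
Split {C,K} by δ(·,b) → {C} and {K}.
The partition is now stable with 7 blocks: {F,J} | {A,B,E} | {I} | {C} | {D} | {H} | {K}.
D and B end up in different blocks, so they are distinguishable. For instance, the string 'b' is accepted from only B.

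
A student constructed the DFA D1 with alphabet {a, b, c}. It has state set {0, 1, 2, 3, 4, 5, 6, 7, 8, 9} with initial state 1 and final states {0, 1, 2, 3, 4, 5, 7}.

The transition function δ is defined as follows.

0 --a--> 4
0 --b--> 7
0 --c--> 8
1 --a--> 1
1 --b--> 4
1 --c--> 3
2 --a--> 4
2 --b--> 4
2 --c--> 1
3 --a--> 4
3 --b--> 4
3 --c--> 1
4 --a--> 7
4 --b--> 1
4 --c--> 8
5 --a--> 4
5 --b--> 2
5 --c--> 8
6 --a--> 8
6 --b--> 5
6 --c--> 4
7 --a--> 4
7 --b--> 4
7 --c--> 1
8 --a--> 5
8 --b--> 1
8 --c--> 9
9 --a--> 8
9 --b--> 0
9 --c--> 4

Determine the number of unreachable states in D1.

1

Starting at 1 and following transitions, the reachable set is {0, 1, 2, 3, 4, 5, 7, 8, 9}. That leaves 6 unreachable — 1 in total.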